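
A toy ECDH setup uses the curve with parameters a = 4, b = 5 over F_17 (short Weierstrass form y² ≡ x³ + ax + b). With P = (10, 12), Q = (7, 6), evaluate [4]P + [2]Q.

(12, 8)

First 4P:
Double-and-add on 4 = (100)₂. Start with P = (10, 12) for the leading 1-bit.
double: tangent at (10, 12): λ = (3·10² + 4)/(2·12) ≡ 15/7. 7⁻¹ ≡ 5 (mod 17), so λ ≡ 15·5 ≡ 7.
  x = λ² - 10 - 10 = 49 - 20 ≡ 12; y = λ·(10 - 12) - 12 ≡ 8. → (12, 8)
double: tangent at (12, 8): λ = (3·12² + 4)/(2·8) ≡ 11/16. 16⁻¹ ≡ 16 (mod 17), so λ ≡ 11·16 ≡ 6.
  x = λ² - 12 - 12 = 36 - 24 ≡ 12; y = λ·(12 - 12) - 8 ≡ 9. → (12, 9)
4P = (12, 9).
Next 2Q:
Repeated addition: build up to 2Q.
2Q: tangent at (7, 6): λ = (3·7² + 4)/(2·6) ≡ 15/12. 12⁻¹ ≡ 10 (mod 17) since 12·10 = 120 ≡ 1, so λ ≡ 15·10 ≡ 14.
  x = λ² - 7 - 7 = 196 - 14 ≡ 12; y = λ·(7 - 12) - 6 ≡ 9. → (12, 9)
2Q = (12, 9).
Finally 4P + 2Q:
tangent at (12, 9): λ = (3·12² + 4)/(2·9) ≡ 11/1. 1⁻¹ ≡ 1 (mod 17) since 1·1 = 1 ≡ 1, so λ ≡ 11·1 ≡ 11.
  x = λ² - 12 - 12 = 121 - 24 ≡ 12; y = λ·(12 - 12) - 9 ≡ 8. → (12, 8)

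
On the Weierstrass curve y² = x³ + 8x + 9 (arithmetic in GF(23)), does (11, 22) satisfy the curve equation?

y² = 22² ≡ 1; x³ + 8x + 9 = 1428 ≡ 2 (mod 23). 1 ≠ 2.

no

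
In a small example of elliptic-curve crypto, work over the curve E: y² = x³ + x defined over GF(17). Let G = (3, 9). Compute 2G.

(13, 0)

tangent at (3, 9): λ = (3·3² + 1)/(2·9) ≡ 11/1. 1⁻¹ ≡ 1 (mod 17) since 1·1 = 1 ≡ 1, so λ ≡ 11·1 ≡ 11.
  x = λ² - 3 - 3 = 121 - 6 ≡ 13; y = λ·(3 - 13) - 9 ≡ 0. → (13, 0)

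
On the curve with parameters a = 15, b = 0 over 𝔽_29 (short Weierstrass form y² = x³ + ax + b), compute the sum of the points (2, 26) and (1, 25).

(27, 7)

(2, 26) + (1, 25). λ = (25 - 26)/(1 - 2) ≡ 28/28 mod 29. 28⁻¹ ≡ 28 (mod 29), so λ ≡ 1.
  x = λ² - 2 - 1 = 1 - 3 ≡ 27; y = λ·(2 - 27) - 26 ≡ 7. → (27, 7)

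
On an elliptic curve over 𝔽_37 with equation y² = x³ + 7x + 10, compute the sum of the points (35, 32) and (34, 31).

(35, 32) + (34, 31). λ = (31 - 32)/(34 - 35) ≡ 36/36 mod 37. 36⁻¹ ≡ 36 (mod 37) since 36·36 = 1296 ≡ 1, so λ ≡ 1.
  x = λ² - 35 - 34 = 1 - 69 ≡ 6; y = λ·(35 - 6) - 32 ≡ 34. → (6, 34)

(6, 34)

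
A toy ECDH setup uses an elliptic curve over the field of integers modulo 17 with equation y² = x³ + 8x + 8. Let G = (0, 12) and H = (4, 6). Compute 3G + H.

(6, 0)

First 3G:
Repeated addition: build up to 3G.
2G: tangent at (0, 12): λ = (3·0² + 8)/(2·12) ≡ 8/7. 7⁻¹ ≡ 5 (mod 17), so λ ≡ 8·5 ≡ 6.
  x = λ² - 0 - 0 = 36 - 0 ≡ 2; y = λ·(0 - 2) - 12 ≡ 10. → (2, 10)
3G: (2, 10) + (0, 12). λ = (12 - 10)/(0 - 2) ≡ 2/15 mod 17. 15⁻¹ ≡ 8 (mod 17) since 15·8 = 120 ≡ 1, so λ ≡ 16.
  x = λ² - 2 - 0 = 256 - 2 ≡ 16; y = λ·(2 - 16) - 10 ≡ 4. → (16, 4)
3G = (16, 4).
Finally 3G + H:
(16, 4) + (4, 6). λ = (6 - 4)/(4 - 16) ≡ 2/5 mod 17. 5⁻¹ ≡ 7 (mod 17) since 5·7 = 35 ≡ 1, so λ ≡ 14.
  x = λ² - 16 - 4 = 196 - 20 ≡ 6; y = λ·(16 - 6) - 4 ≡ 0. → (6, 0)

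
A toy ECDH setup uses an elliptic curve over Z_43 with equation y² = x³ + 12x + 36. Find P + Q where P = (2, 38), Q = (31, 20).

(2, 5)

(2, 38) + (31, 20). λ = (20 - 38)/(31 - 2) ≡ 25/29 mod 43. 29⁻¹ ≡ 3 (mod 43) since 29·3 = 87 ≡ 1, so λ ≡ 32.
  x = λ² - 2 - 31 = 1024 - 33 ≡ 2; y = λ·(2 - 2) - 38 ≡ 5. → (2, 5)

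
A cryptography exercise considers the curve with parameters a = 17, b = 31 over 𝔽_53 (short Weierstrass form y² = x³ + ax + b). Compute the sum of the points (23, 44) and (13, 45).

(8, 34)

(23, 44) + (13, 45). λ = (45 - 44)/(13 - 23) ≡ 1/43 mod 53. 43⁻¹ ≡ 37 (mod 53), so λ ≡ 37.
  x = λ² - 23 - 13 = 1369 - 36 ≡ 8; y = λ·(23 - 8) - 44 ≡ 34. → (8, 34)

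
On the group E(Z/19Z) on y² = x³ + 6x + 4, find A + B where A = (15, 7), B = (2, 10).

(7, 16)

(15, 7) + (2, 10). λ = (10 - 7)/(2 - 15) ≡ 3/6 mod 19. 6⁻¹ ≡ 16 (mod 19), so λ ≡ 10.
  x = λ² - 15 - 2 = 100 - 17 ≡ 7; y = λ·(15 - 7) - 7 ≡ 16. → (7, 16)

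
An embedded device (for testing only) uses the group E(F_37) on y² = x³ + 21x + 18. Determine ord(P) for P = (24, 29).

12

2P: tangent at (24, 29): λ = (3·24² + 21)/(2·29) ≡ 10/21. 21⁻¹ ≡ 30 (mod 37), so λ ≡ 10·30 ≡ 4.
  x = λ² - 24 - 24 = 16 - 48 ≡ 5; y = λ·(24 - 5) - 29 ≡ 10. → (5, 10)
3P: (5, 10) + (24, 29). λ = (29 - 10)/(24 - 5) ≡ 19/19 mod 37. 19⁻¹ ≡ 2 (mod 37), so λ ≡ 1.
  x = λ² - 5 - 24 = 1 - 29 ≡ 9; y = λ·(5 - 9) - 10 ≡ 23. → (9, 23)
4P: (9, 23) + (24, 29). λ = (29 - 23)/(24 - 9) ≡ 6/15 mod 37. 15⁻¹ ≡ 5 (mod 37), so λ ≡ 30.
  x = λ² - 9 - 24 = 900 - 33 ≡ 16; y = λ·(9 - 16) - 23 ≡ 26. → (16, 26)
5P: (16, 26) + (24, 29). λ = (29 - 26)/(24 - 16) ≡ 3/8 mod 37. 8⁻¹ ≡ 14 (mod 37), so λ ≡ 5.
  x = λ² - 16 - 24 = 25 - 40 ≡ 22; y = λ·(16 - 22) - 26 ≡ 18. → (22, 18)
6P: (22, 18) + (24, 29). λ = (29 - 18)/(24 - 22) ≡ 11/2 mod 37. 2⁻¹ ≡ 19 (mod 37), so λ ≡ 24.
  x = λ² - 22 - 24 = 576 - 46 ≡ 12; y = λ·(22 - 12) - 18 ≡ 0. → (12, 0)
7P: (12, 0) + (24, 29). λ = (29 - 0)/(24 - 12) ≡ 29/12 mod 37. 12⁻¹ ≡ 34 (mod 37), so λ ≡ 24.
  x = λ² - 12 - 24 = 576 - 36 ≡ 22; y = λ·(12 - 22) - 0 ≡ 19. → (22, 19)
8P: (22, 19) + (24, 29). λ = (29 - 19)/(24 - 22) ≡ 10/2 mod 37. 2⁻¹ ≡ 19 (mod 37) since 2·19 = 38 ≡ 1, so λ ≡ 5.
  x = λ² - 22 - 24 = 25 - 46 ≡ 16; y = λ·(22 - 16) - 19 ≡ 11. → (16, 11)
9P: (16, 11) + (24, 29). λ = (29 - 11)/(24 - 16) ≡ 18/8 mod 37. 8⁻¹ ≡ 14 (mod 37) since 8·14 = 112 ≡ 1, so λ ≡ 30.
  x = λ² - 16 - 24 = 900 - 40 ≡ 9; y = λ·(16 - 9) - 11 ≡ 14. → (9, 14)
10P: (9, 14) + (24, 29). λ = (29 - 14)/(24 - 9) ≡ 15/15 mod 37. 15⁻¹ ≡ 5 (mod 37) since 15·5 = 75 ≡ 1, so λ ≡ 1.
  x = λ² - 9 - 24 = 1 - 33 ≡ 5; y = λ·(9 - 5) - 14 ≡ 27. → (5, 27)
11P: (5, 27) + (24, 29). λ = (29 - 27)/(24 - 5) ≡ 2/19 mod 37. 19⁻¹ ≡ 2 (mod 37) since 19·2 = 38 ≡ 1, so λ ≡ 4.
  x = λ² - 5 - 24 = 16 - 29 ≡ 24; y = λ·(5 - 24) - 27 ≡ 8. → (24, 8)
12P: (24, 8) + (24, 29): same x and y₁ ≡ -y₂, so the sum is ∞.
12P = ∞, so the order is 12.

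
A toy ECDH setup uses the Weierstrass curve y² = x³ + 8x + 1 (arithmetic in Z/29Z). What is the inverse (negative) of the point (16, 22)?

(16, 7)

-(16, 22) = (16, -22 mod 29) = (16, 7).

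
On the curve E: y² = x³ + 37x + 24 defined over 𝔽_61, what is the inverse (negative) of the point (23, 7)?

(23, 54)

-(23, 7) = (23, -7 mod 61) = (23, 54).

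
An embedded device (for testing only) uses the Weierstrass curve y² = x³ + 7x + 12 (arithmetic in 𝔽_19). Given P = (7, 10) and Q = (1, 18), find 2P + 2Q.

First 2P:
Repeated addition: build up to 2P.
2P: tangent at (7, 10): λ = (3·7² + 7)/(2·10) ≡ 2/1. 1⁻¹ ≡ 1 (mod 19) since 1·1 = 1 ≡ 1, so λ ≡ 2·1 ≡ 2.
  x = λ² - 7 - 7 = 4 - 14 ≡ 9; y = λ·(7 - 9) - 10 ≡ 5. → (9, 5)
2P = (9, 5).
Next 2Q:
Repeated addition: build up to 2Q.
2Q: tangent at (1, 18): λ = (3·1² + 7)/(2·18) ≡ 10/17. 17⁻¹ ≡ 9 (mod 19), so λ ≡ 10·9 ≡ 14.
  x = λ² - 1 - 1 = 196 - 2 ≡ 4; y = λ·(1 - 4) - 18 ≡ 16. → (4, 16)
2Q = (4, 16).
Finally 2P + 2Q:
(9, 5) + (4, 16). λ = (16 - 5)/(4 - 9) ≡ 11/14 mod 19. 14⁻¹ ≡ 15 (mod 19), so λ ≡ 13.
  x = λ² - 9 - 4 = 169 - 13 ≡ 4; y = λ·(9 - 4) - 5 ≡ 3. → (4, 3)

(4, 3)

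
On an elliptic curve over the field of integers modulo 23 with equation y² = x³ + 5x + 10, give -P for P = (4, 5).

-(4, 5) = (4, -5 mod 23) = (4, 18).

(4, 18)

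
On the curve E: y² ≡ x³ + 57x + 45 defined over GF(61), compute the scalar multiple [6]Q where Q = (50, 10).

Repeated addition: build up to 6Q.
2Q: tangent at (50, 10): λ = (3·50² + 57)/(2·10) ≡ 54/20. 20⁻¹ ≡ 58 (mod 61) since 20·58 = 1160 ≡ 1, so λ ≡ 54·58 ≡ 21.
  x = λ² - 50 - 50 = 441 - 100 ≡ 36; y = λ·(50 - 36) - 10 ≡ 40. → (36, 40)
3Q: (36, 40) + (50, 10). λ = (10 - 40)/(50 - 36) ≡ 31/14 mod 61. 14⁻¹ ≡ 48 (mod 61) since 14·48 = 672 ≡ 1, so λ ≡ 24.
  x = λ² - 36 - 50 = 576 - 86 ≡ 2; y = λ·(36 - 2) - 40 ≡ 44. → (2, 44)
4Q: (2, 44) + (50, 10). λ = (10 - 44)/(50 - 2) ≡ 27/48 mod 61. 48⁻¹ ≡ 14 (mod 61), so λ ≡ 12.
  x = λ² - 2 - 50 = 144 - 52 ≡ 31; y = λ·(2 - 31) - 44 ≡ 35. → (31, 35)
5Q: (31, 35) + (50, 10). λ = (10 - 35)/(50 - 31) ≡ 36/19 mod 61. 19⁻¹ ≡ 45 (mod 61) since 19·45 = 855 ≡ 1, so λ ≡ 34.
  x = λ² - 31 - 50 = 1156 - 81 ≡ 38; y = λ·(31 - 38) - 35 ≡ 32. → (38, 32)
6Q: (38, 32) + (50, 10). λ = (10 - 32)/(50 - 38) ≡ 39/12 mod 61. 12⁻¹ ≡ 56 (mod 61) since 12·56 = 672 ≡ 1, so λ ≡ 49.
  x = λ² - 38 - 50 = 2401 - 88 ≡ 56; y = λ·(38 - 56) - 32 ≡ 1. → (56, 1)

(56, 1)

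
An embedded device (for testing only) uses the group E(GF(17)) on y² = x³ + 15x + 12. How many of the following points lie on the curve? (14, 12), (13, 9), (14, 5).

2

(14, 12): 12² ≡ 8, rhs ≡ 8 → on.
(13, 9): 9² ≡ 13, rhs ≡ 7 → off.
(14, 5): 5² ≡ 8, rhs ≡ 8 → on.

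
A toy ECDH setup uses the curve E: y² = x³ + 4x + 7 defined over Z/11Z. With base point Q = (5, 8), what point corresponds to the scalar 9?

Repeated addition: build up to 9Q.
2Q: tangent at (5, 8): λ = (3·5² + 4)/(2·8) ≡ 2/5. 5⁻¹ ≡ 9 (mod 11), so λ ≡ 2·9 ≡ 7.
  x = λ² - 5 - 5 = 49 - 10 ≡ 6; y = λ·(5 - 6) - 8 ≡ 7. → (6, 7)
3Q: (6, 7) + (5, 8). λ = (8 - 7)/(5 - 6) ≡ 1/10 mod 11. 10⁻¹ ≡ 10 (mod 11), so λ ≡ 10.
  x = λ² - 6 - 5 = 100 - 11 ≡ 1; y = λ·(6 - 1) - 7 ≡ 10. → (1, 10)
4Q: (1, 10) + (5, 8). λ = (8 - 10)/(5 - 1) ≡ 9/4 mod 11. 4⁻¹ ≡ 3 (mod 11), so λ ≡ 5.
  x = λ² - 1 - 5 = 25 - 6 ≡ 8; y = λ·(1 - 8) - 10 ≡ 10. → (8, 10)
5Q: (8, 10) + (5, 8). λ = (8 - 10)/(5 - 8) ≡ 9/8 mod 11. 8⁻¹ ≡ 7 (mod 11), so λ ≡ 8.
  x = λ² - 8 - 5 = 64 - 13 ≡ 7; y = λ·(8 - 7) - 10 ≡ 9. → (7, 9)
6Q: (7, 9) + (5, 8). λ = (8 - 9)/(5 - 7) ≡ 10/9 mod 11. 9⁻¹ ≡ 5 (mod 11) since 9·5 = 45 ≡ 1, so λ ≡ 6.
  x = λ² - 7 - 5 = 36 - 12 ≡ 2; y = λ·(7 - 2) - 9 ≡ 10. → (2, 10)
7Q: (2, 10) + (5, 8). λ = (8 - 10)/(5 - 2) ≡ 9/3 mod 11. 3⁻¹ ≡ 4 (mod 11), so λ ≡ 3.
  x = λ² - 2 - 5 = 9 - 7 ≡ 2; y = λ·(2 - 2) - 10 ≡ 1. → (2, 1)
8Q: (2, 1) + (5, 8). λ = (8 - 1)/(5 - 2) ≡ 7/3 mod 11. 3⁻¹ ≡ 4 (mod 11) since 3·4 = 12 ≡ 1, so λ ≡ 6.
  x = λ² - 2 - 5 = 36 - 7 ≡ 7; y = λ·(2 - 7) - 1 ≡ 2. → (7, 2)
9Q: (7, 2) + (5, 8). λ = (8 - 2)/(5 - 7) ≡ 6/9 mod 11. 9⁻¹ ≡ 5 (mod 11) since 9·5 = 45 ≡ 1, so λ ≡ 8.
  x = λ² - 7 - 5 = 64 - 12 ≡ 8; y = λ·(7 - 8) - 2 ≡ 1. → (8, 1)

(8, 1)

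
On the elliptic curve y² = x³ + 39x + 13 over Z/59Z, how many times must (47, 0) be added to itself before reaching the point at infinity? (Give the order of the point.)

2

2P: (47, 0) + (47, 0): same x and y₁ ≡ -y₂, so the sum is the point at infinity.
2P = the point at infinity, so the order is 2.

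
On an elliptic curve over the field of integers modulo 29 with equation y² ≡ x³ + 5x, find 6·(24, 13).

Write G = (24, 13).
Double-and-add on 6 = (110)₂. Start with G = (24, 13) for the leading 1-bit.
double: tangent at (24, 13): λ = (3·24² + 5)/(2·13) ≡ 22/26. 26⁻¹ ≡ 19 (mod 29) since 26·19 = 494 ≡ 1, so λ ≡ 22·19 ≡ 12.
  x = λ² - 24 - 24 = 144 - 48 ≡ 9; y = λ·(24 - 9) - 13 ≡ 22. → (9, 22)
add G: (9, 22) + (24, 13). λ = (13 - 22)/(24 - 9) ≡ 20/15 mod 29. 15⁻¹ ≡ 2 (mod 29) since 15·2 = 30 ≡ 1, so λ ≡ 11.
  x = λ² - 9 - 24 = 121 - 33 ≡ 1; y = λ·(9 - 1) - 22 ≡ 8. → (1, 8)
double: tangent at (1, 8): λ = (3·1² + 5)/(2·8) ≡ 8/16. 16⁻¹ ≡ 20 (mod 29) since 16·20 = 320 ≡ 1, so λ ≡ 8·20 ≡ 15.
  x = λ² - 1 - 1 = 225 - 2 ≡ 20; y = λ·(1 - 20) - 8 ≡ 26. → (20, 26)

(20, 26)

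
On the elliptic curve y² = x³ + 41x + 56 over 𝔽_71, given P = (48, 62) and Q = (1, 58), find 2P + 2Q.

First 2P:
Repeated addition: build up to 2P.
2P: tangent at (48, 62): λ = (3·48² + 41)/(2·62) ≡ 66/53. 53⁻¹ ≡ 67 (mod 71) since 53·67 = 3551 ≡ 1, so λ ≡ 66·67 ≡ 20.
  x = λ² - 48 - 48 = 400 - 96 ≡ 20; y = λ·(48 - 20) - 62 ≡ 1. → (20, 1)
2P = (20, 1).
Next 2Q:
Repeated addition: build up to 2Q.
2Q: tangent at (1, 58): λ = (3·1² + 41)/(2·58) ≡ 44/45. 45⁻¹ ≡ 30 (mod 71) since 45·30 = 1350 ≡ 1, so λ ≡ 44·30 ≡ 42.
  x = λ² - 1 - 1 = 1764 - 2 ≡ 58; y = λ·(1 - 58) - 58 ≡ 33. → (58, 33)
2Q = (58, 33).
Finally 2P + 2Q:
(20, 1) + (58, 33). λ = (33 - 1)/(58 - 20) ≡ 32/38 mod 71. 38⁻¹ ≡ 43 (mod 71), so λ ≡ 27.
  x = λ² - 20 - 58 = 729 - 78 ≡ 12; y = λ·(20 - 12) - 1 ≡ 2. → (12, 2)

(12, 2)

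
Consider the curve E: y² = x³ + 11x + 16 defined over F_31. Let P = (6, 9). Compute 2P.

tangent at (6, 9): λ = (3·6² + 11)/(2·9) ≡ 26/18. 18⁻¹ ≡ 19 (mod 31), so λ ≡ 26·19 ≡ 29.
  x = λ² - 6 - 6 = 841 - 12 ≡ 23; y = λ·(6 - 23) - 9 ≡ 25. → (23, 25)

(23, 25)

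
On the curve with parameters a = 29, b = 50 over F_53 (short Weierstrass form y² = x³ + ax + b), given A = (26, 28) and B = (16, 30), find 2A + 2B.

First 2A:
Repeated addition: build up to 2A.
2A: tangent at (26, 28): λ = (3·26² + 29)/(2·28) ≡ 43/3. 3⁻¹ ≡ 18 (mod 53) since 3·18 = 54 ≡ 1, so λ ≡ 43·18 ≡ 32.
  x = λ² - 26 - 26 = 1024 - 52 ≡ 18; y = λ·(26 - 18) - 28 ≡ 16. → (18, 16)
2A = (18, 16).
Next 2B:
Repeated addition: build up to 2B.
2B: tangent at (16, 30): λ = (3·16² + 29)/(2·30) ≡ 2/7. 7⁻¹ ≡ 38 (mod 53), so λ ≡ 2·38 ≡ 23.
  x = λ² - 16 - 16 = 529 - 32 ≡ 20; y = λ·(16 - 20) - 30 ≡ 37. → (20, 37)
2B = (20, 37).
Finally 2A + 2B:
(18, 16) + (20, 37). λ = (37 - 16)/(20 - 18) ≡ 21/2 mod 53. 2⁻¹ ≡ 27 (mod 53) since 2·27 = 54 ≡ 1, so λ ≡ 37.
  x = λ² - 18 - 20 = 1369 - 38 ≡ 6; y = λ·(18 - 6) - 16 ≡ 4. → (6, 4)

(6, 4)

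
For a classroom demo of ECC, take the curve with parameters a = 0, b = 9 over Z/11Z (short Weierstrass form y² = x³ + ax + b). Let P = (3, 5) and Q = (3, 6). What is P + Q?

O

The two points share x = 3 and their y-coordinates satisfy 5 + 6 ≡ 0 (mod 11), so they are inverses. Their sum is O.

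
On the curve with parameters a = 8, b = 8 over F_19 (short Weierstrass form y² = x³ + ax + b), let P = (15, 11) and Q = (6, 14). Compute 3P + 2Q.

(15, 8)

First 3P:
Repeated addition: build up to 3P.
2P: tangent at (15, 11): λ = (3·15² + 8)/(2·11) ≡ 18/3. 3⁻¹ ≡ 13 (mod 19), so λ ≡ 18·13 ≡ 6.
  x = λ² - 15 - 15 = 36 - 30 ≡ 6; y = λ·(15 - 6) - 11 ≡ 5. → (6, 5)
3P: (6, 5) + (15, 11). λ = (11 - 5)/(15 - 6) ≡ 6/9 mod 19. 9⁻¹ ≡ 17 (mod 19) since 9·17 = 153 ≡ 1, so λ ≡ 7.
  x = λ² - 6 - 15 = 49 - 21 ≡ 9; y = λ·(6 - 9) - 5 ≡ 12. → (9, 12)
3P = (9, 12).
Next 2Q:
Repeated addition: build up to 2Q.
2Q: tangent at (6, 14): λ = (3·6² + 8)/(2·14) ≡ 2/9. 9⁻¹ ≡ 17 (mod 19) since 9·17 = 153 ≡ 1, so λ ≡ 2·17 ≡ 15.
  x = λ² - 6 - 6 = 225 - 12 ≡ 4; y = λ·(6 - 4) - 14 ≡ 16. → (4, 16)
2Q = (4, 16).
Finally 3P + 2Q:
(9, 12) + (4, 16). λ = (16 - 12)/(4 - 9) ≡ 4/14 mod 19. 14⁻¹ ≡ 15 (mod 19), so λ ≡ 3.
  x = λ² - 9 - 4 = 9 - 13 ≡ 15; y = λ·(9 - 15) - 12 ≡ 8. → (15, 8)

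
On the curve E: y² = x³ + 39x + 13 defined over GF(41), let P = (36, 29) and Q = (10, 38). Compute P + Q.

(36, 29) + (10, 38). λ = (38 - 29)/(10 - 36) ≡ 9/15 mod 41. 15⁻¹ ≡ 11 (mod 41) since 15·11 = 165 ≡ 1, so λ ≡ 17.
  x = λ² - 36 - 10 = 289 - 46 ≡ 38; y = λ·(36 - 38) - 29 ≡ 19. → (38, 19)

(38, 19)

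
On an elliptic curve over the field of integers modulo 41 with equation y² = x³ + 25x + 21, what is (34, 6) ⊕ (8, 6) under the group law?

(40, 35)

(34, 6) + (8, 6). λ = (6 - 6)/(8 - 34) ≡ 0/15 mod 41. 15⁻¹ ≡ 11 (mod 41), so λ ≡ 0.
  x = λ² - 34 - 8 = 0 - 42 ≡ 40; y = λ·(34 - 40) - 6 ≡ 35. → (40, 35)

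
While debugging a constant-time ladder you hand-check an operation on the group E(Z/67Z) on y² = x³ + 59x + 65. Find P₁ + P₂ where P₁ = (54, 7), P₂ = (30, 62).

(54, 7) + (30, 62). λ = (62 - 7)/(30 - 54) ≡ 55/43 mod 67. 43⁻¹ ≡ 53 (mod 67), so λ ≡ 34.
  x = λ² - 54 - 30 = 1156 - 84 ≡ 0; y = λ·(54 - 0) - 7 ≡ 20. → (0, 20)

(0, 20)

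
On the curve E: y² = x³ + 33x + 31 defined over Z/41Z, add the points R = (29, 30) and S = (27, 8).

(24, 25)

(29, 30) + (27, 8). λ = (8 - 30)/(27 - 29) ≡ 19/39 mod 41. 39⁻¹ ≡ 20 (mod 41) since 39·20 = 780 ≡ 1, so λ ≡ 11.
  x = λ² - 29 - 27 = 121 - 56 ≡ 24; y = λ·(29 - 24) - 30 ≡ 25. → (24, 25)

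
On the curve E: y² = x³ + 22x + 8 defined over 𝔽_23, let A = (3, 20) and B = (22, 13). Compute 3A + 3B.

First 3A:
Repeated addition: build up to 3A.
2A: tangent at (3, 20): λ = (3·3² + 22)/(2·20) ≡ 3/17. 17⁻¹ ≡ 19 (mod 23) since 17·19 = 323 ≡ 1, so λ ≡ 3·19 ≡ 11.
  x = λ² - 3 - 3 = 121 - 6 ≡ 0; y = λ·(3 - 0) - 20 ≡ 13. → (0, 13)
3A: (0, 13) + (3, 20). λ = (20 - 13)/(3 - 0) ≡ 7/3 mod 23. 3⁻¹ ≡ 8 (mod 23), so λ ≡ 10.
  x = λ² - 0 - 3 = 100 - 3 ≡ 5; y = λ·(0 - 5) - 13 ≡ 6. → (5, 6)
3A = (5, 6).
Next 3B:
Repeated addition: build up to 3B.
2B: tangent at (22, 13): λ = (3·22² + 22)/(2·13) ≡ 2/3. 3⁻¹ ≡ 8 (mod 23) since 3·8 = 24 ≡ 1, so λ ≡ 2·8 ≡ 16.
  x = λ² - 22 - 22 = 256 - 44 ≡ 5; y = λ·(22 - 5) - 13 ≡ 6. → (5, 6)
3B: (5, 6) + (22, 13). λ = (13 - 6)/(22 - 5) ≡ 7/17 mod 23. 17⁻¹ ≡ 19 (mod 23), so λ ≡ 18.
  x = λ² - 5 - 22 = 324 - 27 ≡ 21; y = λ·(5 - 21) - 6 ≡ 5. → (21, 5)
3B = (21, 5).
Finally 3A + 3B:
(5, 6) + (21, 5). λ = (5 - 6)/(21 - 5) ≡ 22/16 mod 23. 16⁻¹ ≡ 13 (mod 23), so λ ≡ 10.
  x = λ² - 5 - 21 = 100 - 26 ≡ 5; y = λ·(5 - 5) - 6 ≡ 17. → (5, 17)

(5, 17)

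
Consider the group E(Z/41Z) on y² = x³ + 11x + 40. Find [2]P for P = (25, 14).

tangent at (25, 14): λ = (3·25² + 11)/(2·14) ≡ 0/28. 28⁻¹ ≡ 22 (mod 41), so λ ≡ 0·22 ≡ 0.
  x = λ² - 25 - 25 = 0 - 50 ≡ 32; y = λ·(25 - 32) - 14 ≡ 27. → (32, 27)

(32, 27)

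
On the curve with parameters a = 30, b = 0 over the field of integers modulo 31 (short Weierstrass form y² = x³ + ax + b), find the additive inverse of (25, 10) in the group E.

(25, 21)

-(25, 10) = (25, -10 mod 31) = (25, 21).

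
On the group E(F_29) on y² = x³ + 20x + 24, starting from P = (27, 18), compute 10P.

Repeated addition: build up to 10P.
2P: tangent at (27, 18): λ = (3·27² + 20)/(2·18) ≡ 3/7. 7⁻¹ ≡ 25 (mod 29), so λ ≡ 3·25 ≡ 17.
  x = λ² - 27 - 27 = 289 - 54 ≡ 3; y = λ·(27 - 3) - 18 ≡ 13. → (3, 13)
3P: (3, 13) + (27, 18). λ = (18 - 13)/(27 - 3) ≡ 5/24 mod 29. 24⁻¹ ≡ 23 (mod 29), so λ ≡ 28.
  x = λ² - 3 - 27 = 784 - 30 ≡ 0; y = λ·(3 - 0) - 13 ≡ 13. → (0, 13)
4P: (0, 13) + (27, 18). λ = (18 - 13)/(27 - 0) ≡ 5/27 mod 29. 27⁻¹ ≡ 14 (mod 29) since 27·14 = 378 ≡ 1, so λ ≡ 12.
  x = λ² - 0 - 27 = 144 - 27 ≡ 1; y = λ·(0 - 1) - 13 ≡ 4. → (1, 4)
5P: (1, 4) + (27, 18). λ = (18 - 4)/(27 - 1) ≡ 14/26 mod 29. 26⁻¹ ≡ 19 (mod 29) since 26·19 = 494 ≡ 1, so λ ≡ 5.
  x = λ² - 1 - 27 = 25 - 28 ≡ 26; y = λ·(1 - 26) - 4 ≡ 16. → (26, 16)
6P: (26, 16) + (27, 18). λ = (18 - 16)/(27 - 26) ≡ 2/1 mod 29. 1⁻¹ ≡ 1 (mod 29) since 1·1 = 1 ≡ 1, so λ ≡ 2.
  x = λ² - 26 - 27 = 4 - 53 ≡ 9; y = λ·(26 - 9) - 16 ≡ 18. → (9, 18)
7P: (9, 18) + (27, 18). λ = (18 - 18)/(27 - 9) ≡ 0/18 mod 29. 18⁻¹ ≡ 21 (mod 29), so λ ≡ 0.
  x = λ² - 9 - 27 = 0 - 36 ≡ 22; y = λ·(9 - 22) - 18 ≡ 11. → (22, 11)
8P: (22, 11) + (27, 18). λ = (18 - 11)/(27 - 22) ≡ 7/5 mod 29. 5⁻¹ ≡ 6 (mod 29), so λ ≡ 13.
  x = λ² - 22 - 27 = 169 - 49 ≡ 4; y = λ·(22 - 4) - 11 ≡ 20. → (4, 20)
9P: (4, 20) + (27, 18). λ = (18 - 20)/(27 - 4) ≡ 27/23 mod 29. 23⁻¹ ≡ 24 (mod 29), so λ ≡ 10.
  x = λ² - 4 - 27 = 100 - 31 ≡ 11; y = λ·(4 - 11) - 20 ≡ 26. → (11, 26)
10P: (11, 26) + (27, 18). λ = (18 - 26)/(27 - 11) ≡ 21/16 mod 29. 16⁻¹ ≡ 20 (mod 29), so λ ≡ 14.
  x = λ² - 11 - 27 = 196 - 38 ≡ 13; y = λ·(11 - 13) - 26 ≡ 4. → (13, 4)

(13, 4)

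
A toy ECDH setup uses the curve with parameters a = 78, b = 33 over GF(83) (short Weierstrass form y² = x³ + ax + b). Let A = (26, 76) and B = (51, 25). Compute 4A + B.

First 4A:
Double-and-add on 4 = (100)₂. Start with A = (26, 76) for the leading 1-bit.
double: tangent at (26, 76): λ = (3·26² + 78)/(2·76) ≡ 31/69. 69⁻¹ ≡ 77 (mod 83), so λ ≡ 31·77 ≡ 63.
  x = λ² - 26 - 26 = 3969 - 52 ≡ 16; y = λ·(26 - 16) - 76 ≡ 56. → (16, 56)
double: tangent at (16, 56): λ = (3·16² + 78)/(2·56) ≡ 16/29. 29⁻¹ ≡ 63 (mod 83) since 29·63 = 1827 ≡ 1, so λ ≡ 16·63 ≡ 12.
  x = λ² - 16 - 16 = 144 - 32 ≡ 29; y = λ·(16 - 29) - 56 ≡ 37. → (29, 37)
4A = (29, 37).
Finally 4A + B:
(29, 37) + (51, 25). λ = (25 - 37)/(51 - 29) ≡ 71/22 mod 83. 22⁻¹ ≡ 34 (mod 83), so λ ≡ 7.
  x = λ² - 29 - 51 = 49 - 80 ≡ 52; y = λ·(29 - 52) - 37 ≡ 51. → (52, 51)

(52, 51)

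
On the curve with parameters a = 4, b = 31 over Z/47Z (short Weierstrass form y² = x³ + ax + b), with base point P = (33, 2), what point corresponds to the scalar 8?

(29, 40)

Double-and-add on 8 = (1000)₂. Start with P = (33, 2) for the leading 1-bit.
double: tangent at (33, 2): λ = (3·33² + 4)/(2·2) ≡ 28/4. 4⁻¹ ≡ 12 (mod 47), so λ ≡ 28·12 ≡ 7.
  x = λ² - 33 - 33 = 49 - 66 ≡ 30; y = λ·(33 - 30) - 2 ≡ 19. → (30, 19)
double: tangent at (30, 19): λ = (3·30² + 4)/(2·19) ≡ 25/38. 38⁻¹ ≡ 26 (mod 47), so λ ≡ 25·26 ≡ 39.
  x = λ² - 30 - 30 = 1521 - 60 ≡ 4; y = λ·(30 - 4) - 19 ≡ 8. → (4, 8)
double: tangent at (4, 8): λ = (3·4² + 4)/(2·8) ≡ 5/16. 16⁻¹ ≡ 3 (mod 47), so λ ≡ 5·3 ≡ 15.
  x = λ² - 4 - 4 = 225 - 8 ≡ 29; y = λ·(4 - 29) - 8 ≡ 40. → (29, 40)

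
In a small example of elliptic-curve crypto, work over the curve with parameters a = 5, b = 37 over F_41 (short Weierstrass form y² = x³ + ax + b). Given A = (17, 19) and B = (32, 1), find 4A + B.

(33, 31)

First 4A:
Double-and-add on 4 = (100)₂. Start with A = (17, 19) for the leading 1-bit.
double: tangent at (17, 19): λ = (3·17² + 5)/(2·19) ≡ 11/38. 38⁻¹ ≡ 27 (mod 41), so λ ≡ 11·27 ≡ 10.
  x = λ² - 17 - 17 = 100 - 34 ≡ 25; y = λ·(17 - 25) - 19 ≡ 24. → (25, 24)
double: tangent at (25, 24): λ = (3·25² + 5)/(2·24) ≡ 35/7. 7⁻¹ ≡ 6 (mod 41) since 7·6 = 42 ≡ 1, so λ ≡ 35·6 ≡ 5.
  x = λ² - 25 - 25 = 25 - 50 ≡ 16; y = λ·(25 - 16) - 24 ≡ 21. → (16, 21)
4A = (16, 21).
Finally 4A + B:
(16, 21) + (32, 1). λ = (1 - 21)/(32 - 16) ≡ 21/16 mod 41. 16⁻¹ ≡ 18 (mod 41), so λ ≡ 9.
  x = λ² - 16 - 32 = 81 - 48 ≡ 33; y = λ·(16 - 33) - 21 ≡ 31. → (33, 31)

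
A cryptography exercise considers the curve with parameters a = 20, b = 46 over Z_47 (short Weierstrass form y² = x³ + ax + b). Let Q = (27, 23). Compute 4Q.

Double-and-add on 4 = (100)₂. Start with Q = (27, 23) for the leading 1-bit.
double: tangent at (27, 23): λ = (3·27² + 20)/(2·23) ≡ 45/46. 46⁻¹ ≡ 46 (mod 47), so λ ≡ 45·46 ≡ 2.
  x = λ² - 27 - 27 = 4 - 54 ≡ 44; y = λ·(27 - 44) - 23 ≡ 37. → (44, 37)
double: tangent at (44, 37): λ = (3·44² + 20)/(2·37) ≡ 0/27. 27⁻¹ ≡ 7 (mod 47), so λ ≡ 0·7 ≡ 0.
  x = λ² - 44 - 44 = 0 - 88 ≡ 6; y = λ·(44 - 6) - 37 ≡ 10. → (6, 10)

(6, 10)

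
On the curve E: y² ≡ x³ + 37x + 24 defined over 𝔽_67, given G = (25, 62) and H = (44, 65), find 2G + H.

First 2G:
Repeated addition: build up to 2G.
2G: tangent at (25, 62): λ = (3·25² + 37)/(2·62) ≡ 36/57. 57⁻¹ ≡ 20 (mod 67), so λ ≡ 36·20 ≡ 50.
  x = λ² - 25 - 25 = 2500 - 50 ≡ 38; y = λ·(25 - 38) - 62 ≡ 25. → (38, 25)
2G = (38, 25).
Finally 2G + H:
(38, 25) + (44, 65). λ = (65 - 25)/(44 - 38) ≡ 40/6 mod 67. 6⁻¹ ≡ 56 (mod 67), so λ ≡ 29.
  x = λ² - 38 - 44 = 841 - 82 ≡ 22; y = λ·(38 - 22) - 25 ≡ 37. → (22, 37)

(22, 37)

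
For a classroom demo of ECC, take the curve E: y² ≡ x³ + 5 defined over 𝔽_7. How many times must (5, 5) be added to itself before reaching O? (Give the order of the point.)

7

2P: tangent at (5, 5): λ = (3·5² + 0)/(2·5) ≡ 5/3. 3⁻¹ ≡ 5 (mod 7), so λ ≡ 5·5 ≡ 4.
  x = λ² - 5 - 5 = 16 - 10 ≡ 6; y = λ·(5 - 6) - 5 ≡ 5. → (6, 5)
3P: (6, 5) + (5, 5). λ = (5 - 5)/(5 - 6) ≡ 0/6 mod 7. 6⁻¹ ≡ 6 (mod 7), so λ ≡ 0.
  x = λ² - 6 - 5 = 0 - 11 ≡ 3; y = λ·(6 - 3) - 5 ≡ 2. → (3, 2)
4P: (3, 2) + (5, 5). λ = (5 - 2)/(5 - 3) ≡ 3/2 mod 7. 2⁻¹ ≡ 4 (mod 7), so λ ≡ 5.
  x = λ² - 3 - 5 = 25 - 8 ≡ 3; y = λ·(3 - 3) - 2 ≡ 5. → (3, 5)
5P: (3, 5) + (5, 5). λ = (5 - 5)/(5 - 3) ≡ 0/2 mod 7. 2⁻¹ ≡ 4 (mod 7), so λ ≡ 0.
  x = λ² - 3 - 5 = 0 - 8 ≡ 6; y = λ·(3 - 6) - 5 ≡ 2. → (6, 2)
6P: (6, 2) + (5, 5). λ = (5 - 2)/(5 - 6) ≡ 3/6 mod 7. 6⁻¹ ≡ 6 (mod 7) since 6·6 = 36 ≡ 1, so λ ≡ 4.
  x = λ² - 6 - 5 = 16 - 11 ≡ 5; y = λ·(6 - 5) - 2 ≡ 2. → (5, 2)
7P: (5, 2) + (5, 5): same x and y₁ ≡ -y₂, so the sum is O.
7P = O, so the order is 7.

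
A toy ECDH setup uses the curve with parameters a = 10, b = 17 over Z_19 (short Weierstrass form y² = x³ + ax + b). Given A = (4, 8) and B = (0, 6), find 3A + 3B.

(16, 13)

First 3A:
Repeated addition: build up to 3A.
2A: tangent at (4, 8): λ = (3·4² + 10)/(2·8) ≡ 1/16. 16⁻¹ ≡ 6 (mod 19), so λ ≡ 1·6 ≡ 6.
  x = λ² - 4 - 4 = 36 - 8 ≡ 9; y = λ·(4 - 9) - 8 ≡ 0. → (9, 0)
3A: (9, 0) + (4, 8). λ = (8 - 0)/(4 - 9) ≡ 8/14 mod 19. 14⁻¹ ≡ 15 (mod 19), so λ ≡ 6.
  x = λ² - 9 - 4 = 36 - 13 ≡ 4; y = λ·(9 - 4) - 0 ≡ 11. → (4, 11)
3A = (4, 11).
Next 3B:
Repeated addition: build up to 3B.
2B: tangent at (0, 6): λ = (3·0² + 10)/(2·6) ≡ 10/12. 12⁻¹ ≡ 8 (mod 19) since 12·8 = 96 ≡ 1, so λ ≡ 10·8 ≡ 4.
  x = λ² - 0 - 0 = 16 - 0 ≡ 16; y = λ·(0 - 16) - 6 ≡ 6. → (16, 6)
3B: (16, 6) + (0, 6). λ = (6 - 6)/(0 - 16) ≡ 0/3 mod 19. 3⁻¹ ≡ 13 (mod 19) since 3·13 = 39 ≡ 1, so λ ≡ 0.
  x = λ² - 16 - 0 = 0 - 16 ≡ 3; y = λ·(16 - 3) - 6 ≡ 13. → (3, 13)
3B = (3, 13).
Finally 3A + 3B:
(4, 11) + (3, 13). λ = (13 - 11)/(3 - 4) ≡ 2/18 mod 19. 18⁻¹ ≡ 18 (mod 19), so λ ≡ 17.
  x = λ² - 4 - 3 = 289 - 7 ≡ 16; y = λ·(4 - 16) - 11 ≡ 13. → (16, 13)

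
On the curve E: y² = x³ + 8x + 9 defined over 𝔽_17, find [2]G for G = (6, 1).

(3, 3)

tangent at (6, 1): λ = (3·6² + 8)/(2·1) ≡ 14/2. 2⁻¹ ≡ 9 (mod 17), so λ ≡ 14·9 ≡ 7.
  x = λ² - 6 - 6 = 49 - 12 ≡ 3; y = λ·(6 - 3) - 1 ≡ 3. → (3, 3)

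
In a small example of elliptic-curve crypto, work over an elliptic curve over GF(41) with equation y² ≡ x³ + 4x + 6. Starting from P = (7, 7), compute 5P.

(10, 29)

Repeated addition: build up to 5P.
2P: tangent at (7, 7): λ = (3·7² + 4)/(2·7) ≡ 28/14. 14⁻¹ ≡ 3 (mod 41), so λ ≡ 28·3 ≡ 2.
  x = λ² - 7 - 7 = 4 - 14 ≡ 31; y = λ·(7 - 31) - 7 ≡ 27. → (31, 27)
3P: (31, 27) + (7, 7). λ = (7 - 27)/(7 - 31) ≡ 21/17 mod 41. 17⁻¹ ≡ 29 (mod 41), so λ ≡ 35.
  x = λ² - 31 - 7 = 1225 - 38 ≡ 39; y = λ·(31 - 39) - 27 ≡ 21. → (39, 21)
4P: (39, 21) + (7, 7). λ = (7 - 21)/(7 - 39) ≡ 27/9 mod 41. 9⁻¹ ≡ 32 (mod 41) since 9·32 = 288 ≡ 1, so λ ≡ 3.
  x = λ² - 39 - 7 = 9 - 46 ≡ 4; y = λ·(39 - 4) - 21 ≡ 2. → (4, 2)
5P: (4, 2) + (7, 7). λ = (7 - 2)/(7 - 4) ≡ 5/3 mod 41. 3⁻¹ ≡ 14 (mod 41), so λ ≡ 29.
  x = λ² - 4 - 7 = 841 - 11 ≡ 10; y = λ·(4 - 10) - 2 ≡ 29. → (10, 29)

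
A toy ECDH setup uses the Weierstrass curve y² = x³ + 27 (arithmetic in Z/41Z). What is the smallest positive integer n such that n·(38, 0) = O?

2

2P: (38, 0) + (38, 0): same x and y₁ ≡ -y₂, so the sum is O.
2P = O, so the order is 2.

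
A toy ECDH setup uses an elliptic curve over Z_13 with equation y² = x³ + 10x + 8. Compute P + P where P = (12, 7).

tangent at (12, 7): λ = (3·12² + 10)/(2·7) ≡ 0/1. 1⁻¹ ≡ 1 (mod 13), so λ ≡ 0·1 ≡ 0.
  x = λ² - 12 - 12 = 0 - 24 ≡ 2; y = λ·(12 - 2) - 7 ≡ 6. → (2, 6)

(2, 6)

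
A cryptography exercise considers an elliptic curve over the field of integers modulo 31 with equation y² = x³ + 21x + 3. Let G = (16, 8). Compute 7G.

Repeated addition: build up to 7G.
2G: tangent at (16, 8): λ = (3·16² + 21)/(2·8) ≡ 14/16. 16⁻¹ ≡ 2 (mod 31) since 16·2 = 32 ≡ 1, so λ ≡ 14·2 ≡ 28.
  x = λ² - 16 - 16 = 784 - 32 ≡ 8; y = λ·(16 - 8) - 8 ≡ 30. → (8, 30)
3G: (8, 30) + (16, 8). λ = (8 - 30)/(16 - 8) ≡ 9/8 mod 31. 8⁻¹ ≡ 4 (mod 31) since 8·4 = 32 ≡ 1, so λ ≡ 5.
  x = λ² - 8 - 16 = 25 - 24 ≡ 1; y = λ·(8 - 1) - 30 ≡ 5. → (1, 5)
4G: (1, 5) + (16, 8). λ = (8 - 5)/(16 - 1) ≡ 3/15 mod 31. 15⁻¹ ≡ 29 (mod 31) since 15·29 = 435 ≡ 1, so λ ≡ 25.
  x = λ² - 1 - 16 = 625 - 17 ≡ 19; y = λ·(1 - 19) - 5 ≡ 10. → (19, 10)
5G: (19, 10) + (16, 8). λ = (8 - 10)/(16 - 19) ≡ 29/28 mod 31. 28⁻¹ ≡ 10 (mod 31), so λ ≡ 11.
  x = λ² - 19 - 16 = 121 - 35 ≡ 24; y = λ·(19 - 24) - 10 ≡ 28. → (24, 28)
6G: (24, 28) + (16, 8). λ = (8 - 28)/(16 - 24) ≡ 11/23 mod 31. 23⁻¹ ≡ 27 (mod 31), so λ ≡ 18.
  x = λ² - 24 - 16 = 324 - 40 ≡ 5; y = λ·(24 - 5) - 28 ≡ 4. → (5, 4)
7G: (5, 4) + (16, 8). λ = (8 - 4)/(16 - 5) ≡ 4/11 mod 31. 11⁻¹ ≡ 17 (mod 31) since 11·17 = 187 ≡ 1, so λ ≡ 6.
  x = λ² - 5 - 16 = 36 - 21 ≡ 15; y = λ·(5 - 15) - 4 ≡ 29. → (15, 29)

(15, 29)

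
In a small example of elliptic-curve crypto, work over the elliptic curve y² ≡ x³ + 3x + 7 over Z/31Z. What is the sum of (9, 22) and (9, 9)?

The two points share x = 9 and their y-coordinates satisfy 22 + 9 ≡ 0 (mod 31), so they are inverses. Their sum is 𝒪.

O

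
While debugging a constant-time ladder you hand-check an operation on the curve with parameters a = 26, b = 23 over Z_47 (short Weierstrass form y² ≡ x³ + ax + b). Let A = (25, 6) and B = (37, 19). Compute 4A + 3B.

First 4A:
Double-and-add on 4 = (100)₂. Start with A = (25, 6) for the leading 1-bit.
double: tangent at (25, 6): λ = (3·25² + 26)/(2·6) ≡ 21/12. 12⁻¹ ≡ 4 (mod 47), so λ ≡ 21·4 ≡ 37.
  x = λ² - 25 - 25 = 1369 - 50 ≡ 3; y = λ·(25 - 3) - 6 ≡ 9. → (3, 9)
double: tangent at (3, 9): λ = (3·3² + 26)/(2·9) ≡ 6/18. 18⁻¹ ≡ 34 (mod 47), so λ ≡ 6·34 ≡ 16.
  x = λ² - 3 - 3 = 256 - 6 ≡ 15; y = λ·(3 - 15) - 9 ≡ 34. → (15, 34)
4A = (15, 34).
Next 3B:
Repeated addition: build up to 3B.
2B: tangent at (37, 19): λ = (3·37² + 26)/(2·19) ≡ 44/38. 38⁻¹ ≡ 26 (mod 47), so λ ≡ 44·26 ≡ 16.
  x = λ² - 37 - 37 = 256 - 74 ≡ 41; y = λ·(37 - 41) - 19 ≡ 11. → (41, 11)
3B: (41, 11) + (37, 19). λ = (19 - 11)/(37 - 41) ≡ 8/43 mod 47. 43⁻¹ ≡ 35 (mod 47), so λ ≡ 45.
  x = λ² - 41 - 37 = 2025 - 78 ≡ 20; y = λ·(41 - 20) - 11 ≡ 41. → (20, 41)
3B = (20, 41).
Finally 4A + 3B:
(15, 34) + (20, 41). λ = (41 - 34)/(20 - 15) ≡ 7/5 mod 47. 5⁻¹ ≡ 19 (mod 47), so λ ≡ 39.
  x = λ² - 15 - 20 = 1521 - 35 ≡ 29; y = λ·(15 - 29) - 34 ≡ 31. → (29, 31)

(29, 31)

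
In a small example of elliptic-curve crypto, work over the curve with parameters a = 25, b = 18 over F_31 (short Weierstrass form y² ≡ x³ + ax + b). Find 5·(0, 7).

Write G = (0, 7).
Repeated addition: build up to 5G.
2G: tangent at (0, 7): λ = (3·0² + 25)/(2·7) ≡ 25/14. 14⁻¹ ≡ 20 (mod 31) since 14·20 = 280 ≡ 1, so λ ≡ 25·20 ≡ 4.
  x = λ² - 0 - 0 = 16 - 0 ≡ 16; y = λ·(0 - 16) - 7 ≡ 22. → (16, 22)
3G: (16, 22) + (0, 7). λ = (7 - 22)/(0 - 16) ≡ 16/15 mod 31. 15⁻¹ ≡ 29 (mod 31) since 15·29 = 435 ≡ 1, so λ ≡ 30.
  x = λ² - 16 - 0 = 900 - 16 ≡ 16; y = λ·(16 - 16) - 22 ≡ 9. → (16, 9)
4G: (16, 9) + (0, 7). λ = (7 - 9)/(0 - 16) ≡ 29/15 mod 31. 15⁻¹ ≡ 29 (mod 31) since 15·29 = 435 ≡ 1, so λ ≡ 4.
  x = λ² - 16 - 0 = 16 - 16 ≡ 0; y = λ·(16 - 0) - 9 ≡ 24. → (0, 24)
5G: (0, 24) + (0, 7): same x and y₁ ≡ -y₂, so the sum is ∞.

O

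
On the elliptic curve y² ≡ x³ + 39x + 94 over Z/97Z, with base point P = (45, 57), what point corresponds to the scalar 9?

Repeated addition: build up to 9P.
2P: tangent at (45, 57): λ = (3·45² + 39)/(2·57) ≡ 3/17. 17⁻¹ ≡ 40 (mod 97) since 17·40 = 680 ≡ 1, so λ ≡ 3·40 ≡ 23.
  x = λ² - 45 - 45 = 529 - 90 ≡ 51; y = λ·(45 - 51) - 57 ≡ 96. → (51, 96)
3P: (51, 96) + (45, 57). λ = (57 - 96)/(45 - 51) ≡ 58/91 mod 97. 91⁻¹ ≡ 16 (mod 97), so λ ≡ 55.
  x = λ² - 51 - 45 = 3025 - 96 ≡ 19; y = λ·(51 - 19) - 96 ≡ 15. → (19, 15)
4P: (19, 15) + (45, 57). λ = (57 - 15)/(45 - 19) ≡ 42/26 mod 97. 26⁻¹ ≡ 56 (mod 97) since 26·56 = 1456 ≡ 1, so λ ≡ 24.
  x = λ² - 19 - 45 = 576 - 64 ≡ 27; y = λ·(19 - 27) - 15 ≡ 84. → (27, 84)
5P: (27, 84) + (45, 57). λ = (57 - 84)/(45 - 27) ≡ 70/18 mod 97. 18⁻¹ ≡ 27 (mod 97), so λ ≡ 47.
  x = λ² - 27 - 45 = 2209 - 72 ≡ 3; y = λ·(27 - 3) - 84 ≡ 74. → (3, 74)
6P: (3, 74) + (45, 57). λ = (57 - 74)/(45 - 3) ≡ 80/42 mod 97. 42⁻¹ ≡ 67 (mod 97), so λ ≡ 25.
  x = λ² - 3 - 45 = 625 - 48 ≡ 92; y = λ·(3 - 92) - 74 ≡ 29. → (92, 29)
7P: (92, 29) + (45, 57). λ = (57 - 29)/(45 - 92) ≡ 28/50 mod 97. 50⁻¹ ≡ 33 (mod 97), so λ ≡ 51.
  x = λ² - 92 - 45 = 2601 - 137 ≡ 39; y = λ·(92 - 39) - 29 ≡ 55. → (39, 55)
8P: (39, 55) + (45, 57). λ = (57 - 55)/(45 - 39) ≡ 2/6 mod 97. 6⁻¹ ≡ 81 (mod 97), so λ ≡ 65.
  x = λ² - 39 - 45 = 4225 - 84 ≡ 67; y = λ·(39 - 67) - 55 ≡ 65. → (67, 65)
9P: (67, 65) + (45, 57). λ = (57 - 65)/(45 - 67) ≡ 89/75 mod 97. 75⁻¹ ≡ 22 (mod 97) since 75·22 = 1650 ≡ 1, so λ ≡ 18.
  x = λ² - 67 - 45 = 324 - 112 ≡ 18; y = λ·(67 - 18) - 65 ≡ 41. → (18, 41)

(18, 41)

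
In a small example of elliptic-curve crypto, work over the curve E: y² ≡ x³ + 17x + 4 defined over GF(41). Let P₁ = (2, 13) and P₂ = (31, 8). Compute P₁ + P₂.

(2, 13) + (31, 8). λ = (8 - 13)/(31 - 2) ≡ 36/29 mod 41. 29⁻¹ ≡ 17 (mod 41), so λ ≡ 38.
  x = λ² - 2 - 31 = 1444 - 33 ≡ 17; y = λ·(2 - 17) - 13 ≡ 32. → (17, 32)

(17, 32)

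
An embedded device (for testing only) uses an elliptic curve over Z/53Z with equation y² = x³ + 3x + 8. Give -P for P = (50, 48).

-(50, 48) = (50, -48 mod 53) = (50, 5).

(50, 5)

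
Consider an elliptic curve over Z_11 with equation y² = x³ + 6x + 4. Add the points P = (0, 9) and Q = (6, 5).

(3, 4)

(0, 9) + (6, 5). λ = (5 - 9)/(6 - 0) ≡ 7/6 mod 11. 6⁻¹ ≡ 2 (mod 11) since 6·2 = 12 ≡ 1, so λ ≡ 3.
  x = λ² - 0 - 6 = 9 - 6 ≡ 3; y = λ·(0 - 3) - 9 ≡ 4. → (3, 4)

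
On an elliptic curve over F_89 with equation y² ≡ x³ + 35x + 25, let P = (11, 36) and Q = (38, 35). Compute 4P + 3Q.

(14, 12)

First 4P:
Double-and-add on 4 = (100)₂. Start with P = (11, 36) for the leading 1-bit.
double: tangent at (11, 36): λ = (3·11² + 35)/(2·36) ≡ 42/72. 72⁻¹ ≡ 68 (mod 89) since 72·68 = 4896 ≡ 1, so λ ≡ 42·68 ≡ 8.
  x = λ² - 11 - 11 = 64 - 22 ≡ 42; y = λ·(11 - 42) - 36 ≡ 72. → (42, 72)
double: tangent at (42, 72): λ = (3·42² + 35)/(2·72) ≡ 76/55. 55⁻¹ ≡ 34 (mod 89) since 55·34 = 1870 ≡ 1, so λ ≡ 76·34 ≡ 3.
  x = λ² - 42 - 42 = 9 - 84 ≡ 14; y = λ·(42 - 14) - 72 ≡ 12. → (14, 12)
4P = (14, 12).
Next 3Q:
Repeated addition: build up to 3Q.
2Q: tangent at (38, 35): λ = (3·38² + 35)/(2·35) ≡ 6/70. 70⁻¹ ≡ 14 (mod 89), so λ ≡ 6·14 ≡ 84.
  x = λ² - 38 - 38 = 7056 - 76 ≡ 38; y = λ·(38 - 38) - 35 ≡ 54. → (38, 54)
3Q: (38, 54) + (38, 35): same x and y₁ ≡ -y₂, so the sum is O.
3Q = O.
Finally 4P + 3Q:
(14, 12) + O = (14, 12) (identity).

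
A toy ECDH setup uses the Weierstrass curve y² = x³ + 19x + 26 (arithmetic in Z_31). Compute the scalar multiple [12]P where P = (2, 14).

Double-and-add on 12 = (1100)₂. Start with P = (2, 14) for the leading 1-bit.
double: tangent at (2, 14): λ = (3·2² + 19)/(2·14) ≡ 0/28. 28⁻¹ ≡ 10 (mod 31) since 28·10 = 280 ≡ 1, so λ ≡ 0·10 ≡ 0.
  x = λ² - 2 - 2 = 0 - 4 ≡ 27; y = λ·(2 - 27) - 14 ≡ 17. → (27, 17)
add P: (27, 17) + (2, 14). λ = (14 - 17)/(2 - 27) ≡ 28/6 mod 31. 6⁻¹ ≡ 26 (mod 31) since 6·26 = 156 ≡ 1, so λ ≡ 15.
  x = λ² - 27 - 2 = 225 - 29 ≡ 10; y = λ·(27 - 10) - 17 ≡ 21. → (10, 21)
double: tangent at (10, 21): λ = (3·10² + 19)/(2·21) ≡ 9/11. 11⁻¹ ≡ 17 (mod 31), so λ ≡ 9·17 ≡ 29.
  x = λ² - 10 - 10 = 841 - 20 ≡ 15; y = λ·(10 - 15) - 21 ≡ 20. → (15, 20)
double: tangent at (15, 20): λ = (3·15² + 19)/(2·20) ≡ 12/9. 9⁻¹ ≡ 7 (mod 31) since 9·7 = 63 ≡ 1, so λ ≡ 12·7 ≡ 22.
  x = λ² - 15 - 15 = 484 - 30 ≡ 20; y = λ·(15 - 20) - 20 ≡ 25. → (20, 25)

(20, 25)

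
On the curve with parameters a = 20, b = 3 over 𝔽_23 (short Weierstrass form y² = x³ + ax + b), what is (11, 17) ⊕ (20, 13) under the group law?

(11, 17) + (20, 13). λ = (13 - 17)/(20 - 11) ≡ 19/9 mod 23. 9⁻¹ ≡ 18 (mod 23) since 9·18 = 162 ≡ 1, so λ ≡ 20.
  x = λ² - 11 - 20 = 400 - 31 ≡ 1; y = λ·(11 - 1) - 17 ≡ 22. → (1, 22)

(1, 22)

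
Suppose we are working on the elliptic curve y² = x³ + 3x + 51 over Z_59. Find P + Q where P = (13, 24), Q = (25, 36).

(13, 24) + (25, 36). λ = (36 - 24)/(25 - 13) ≡ 12/12 mod 59. 12⁻¹ ≡ 5 (mod 59) since 12·5 = 60 ≡ 1, so λ ≡ 1.
  x = λ² - 13 - 25 = 1 - 38 ≡ 22; y = λ·(13 - 22) - 24 ≡ 26. → (22, 26)

(22, 26)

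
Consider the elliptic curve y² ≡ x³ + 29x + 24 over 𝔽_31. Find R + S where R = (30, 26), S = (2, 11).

(30, 26) + (2, 11). λ = (11 - 26)/(2 - 30) ≡ 16/3 mod 31. 3⁻¹ ≡ 21 (mod 31), so λ ≡ 26.
  x = λ² - 30 - 2 = 676 - 32 ≡ 24; y = λ·(30 - 24) - 26 ≡ 6. → (24, 6)

(24, 6)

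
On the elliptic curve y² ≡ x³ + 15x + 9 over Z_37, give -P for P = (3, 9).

-(3, 9) = (3, -9 mod 37) = (3, 28).

(3, 28)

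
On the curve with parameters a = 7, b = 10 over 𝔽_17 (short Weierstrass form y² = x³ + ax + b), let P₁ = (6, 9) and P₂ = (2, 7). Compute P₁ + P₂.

(6, 9) + (2, 7). λ = (7 - 9)/(2 - 6) ≡ 15/13 mod 17. 13⁻¹ ≡ 4 (mod 17), so λ ≡ 9.
  x = λ² - 6 - 2 = 81 - 8 ≡ 5; y = λ·(6 - 5) - 9 ≡ 0. → (5, 0)

(5, 0)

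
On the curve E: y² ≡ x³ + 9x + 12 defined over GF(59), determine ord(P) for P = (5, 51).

11

2P: tangent at (5, 51): λ = (3·5² + 9)/(2·51) ≡ 25/43. 43⁻¹ ≡ 11 (mod 59) since 43·11 = 473 ≡ 1, so λ ≡ 25·11 ≡ 39.
  x = λ² - 5 - 5 = 1521 - 10 ≡ 36; y = λ·(5 - 36) - 51 ≡ 38. → (36, 38)
3P: (36, 38) + (5, 51). λ = (51 - 38)/(5 - 36) ≡ 13/28 mod 59. 28⁻¹ ≡ 19 (mod 59), so λ ≡ 11.
  x = λ² - 36 - 5 = 121 - 41 ≡ 21; y = λ·(36 - 21) - 38 ≡ 9. → (21, 9)
4P: (21, 9) + (5, 51). λ = (51 - 9)/(5 - 21) ≡ 42/43 mod 59. 43⁻¹ ≡ 11 (mod 59), so λ ≡ 49.
  x = λ² - 21 - 5 = 2401 - 26 ≡ 15; y = λ·(21 - 15) - 9 ≡ 49. → (15, 49)
5P: (15, 49) + (5, 51). λ = (51 - 49)/(5 - 15) ≡ 2/49 mod 59. 49⁻¹ ≡ 53 (mod 59), so λ ≡ 47.
  x = λ² - 15 - 5 = 2209 - 20 ≡ 6; y = λ·(15 - 6) - 49 ≡ 20. → (6, 20)
6P: (6, 20) + (5, 51). λ = (51 - 20)/(5 - 6) ≡ 31/58 mod 59. 58⁻¹ ≡ 58 (mod 59), so λ ≡ 28.
  x = λ² - 6 - 5 = 784 - 11 ≡ 6; y = λ·(6 - 6) - 20 ≡ 39. → (6, 39)
7P: (6, 39) + (5, 51). λ = (51 - 39)/(5 - 6) ≡ 12/58 mod 59. 58⁻¹ ≡ 58 (mod 59), so λ ≡ 47.
  x = λ² - 6 - 5 = 2209 - 11 ≡ 15; y = λ·(6 - 15) - 39 ≡ 10. → (15, 10)
8P: (15, 10) + (5, 51). λ = (51 - 10)/(5 - 15) ≡ 41/49 mod 59. 49⁻¹ ≡ 53 (mod 59), so λ ≡ 49.
  x = λ² - 15 - 5 = 2401 - 20 ≡ 21; y = λ·(15 - 21) - 10 ≡ 50. → (21, 50)
9P: (21, 50) + (5, 51). λ = (51 - 50)/(5 - 21) ≡ 1/43 mod 59. 43⁻¹ ≡ 11 (mod 59) since 43·11 = 473 ≡ 1, so λ ≡ 11.
  x = λ² - 21 - 5 = 121 - 26 ≡ 36; y = λ·(21 - 36) - 50 ≡ 21. → (36, 21)
10P: (36, 21) + (5, 51). λ = (51 - 21)/(5 - 36) ≡ 30/28 mod 59. 28⁻¹ ≡ 19 (mod 59), so λ ≡ 39.
  x = λ² - 36 - 5 = 1521 - 41 ≡ 5; y = λ·(36 - 5) - 21 ≡ 8. → (5, 8)
11P: (5, 8) + (5, 51): same x and y₁ ≡ -y₂, so the sum is 𝒪.
11P = 𝒪, so the order is 11.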